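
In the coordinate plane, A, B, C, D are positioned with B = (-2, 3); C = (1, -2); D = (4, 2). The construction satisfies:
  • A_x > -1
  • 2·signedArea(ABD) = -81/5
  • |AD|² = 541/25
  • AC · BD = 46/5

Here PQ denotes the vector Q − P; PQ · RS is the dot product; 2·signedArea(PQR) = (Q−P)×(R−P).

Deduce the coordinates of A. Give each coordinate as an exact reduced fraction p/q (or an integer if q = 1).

1. A_x = -1/5  [2·signedArea(ABD) = -81/5 ∩ AC · BD = 46/5]
2. A_y = 0  [2·signedArea(ABD) = -81/5 ∩ AC · BD = 46/5]
   → A = (-1/5, 0)

A = (-1/5, 0)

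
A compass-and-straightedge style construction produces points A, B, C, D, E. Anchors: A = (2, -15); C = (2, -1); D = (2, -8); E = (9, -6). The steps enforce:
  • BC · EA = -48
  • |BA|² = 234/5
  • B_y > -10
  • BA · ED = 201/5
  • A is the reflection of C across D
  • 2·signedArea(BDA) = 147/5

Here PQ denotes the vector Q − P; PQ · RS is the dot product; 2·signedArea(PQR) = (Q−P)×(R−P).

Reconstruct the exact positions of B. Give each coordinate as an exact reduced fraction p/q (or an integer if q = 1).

1. B_x = 31/5  [BC · EA = -48 ∩ BA · ED = 201/5]
2. B_y = -48/5  [BC · EA = -48 ∩ BA · ED = 201/5]
   → B = (31/5, -48/5)

B = (31/5, -48/5)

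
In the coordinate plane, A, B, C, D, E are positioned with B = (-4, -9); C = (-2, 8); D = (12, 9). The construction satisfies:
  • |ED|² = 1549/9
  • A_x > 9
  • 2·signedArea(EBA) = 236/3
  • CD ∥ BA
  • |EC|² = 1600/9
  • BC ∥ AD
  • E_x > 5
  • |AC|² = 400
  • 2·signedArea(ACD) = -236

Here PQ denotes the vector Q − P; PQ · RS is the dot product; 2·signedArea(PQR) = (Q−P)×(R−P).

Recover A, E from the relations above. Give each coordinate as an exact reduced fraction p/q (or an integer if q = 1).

A = (10, -8)
E = (6, -8/3)

1. A_x = 10  [BC ∥ AD ∩ CD ∥ BA]
2. A_y = -8  [BC ∥ AD ∩ CD ∥ BA]
   → A = (10, -8)
3. E_x = 6  [line -1·x + 14·y + 130/3 = 0 ∩ |EC|² = 1600/9]
4. E_y = -8/3  [line -1·x + 14·y + 130/3 = 0 ∩ |EC|² = 1600/9]
   → E = (6, -8/3)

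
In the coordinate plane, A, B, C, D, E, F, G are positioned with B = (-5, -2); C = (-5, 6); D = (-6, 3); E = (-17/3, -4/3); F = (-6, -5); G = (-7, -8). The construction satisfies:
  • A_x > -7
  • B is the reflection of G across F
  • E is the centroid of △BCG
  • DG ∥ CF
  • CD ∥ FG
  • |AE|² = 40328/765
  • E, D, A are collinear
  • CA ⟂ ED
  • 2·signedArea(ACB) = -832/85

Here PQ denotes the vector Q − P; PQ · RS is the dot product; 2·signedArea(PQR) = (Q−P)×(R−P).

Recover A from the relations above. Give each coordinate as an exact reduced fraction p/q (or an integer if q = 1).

1. A_x = -529/85  [E, D, A are collinear ∩ CA ⟂ ED]
2. A_y = 502/85  [E, D, A are collinear ∩ CA ⟂ ED]
   → A = (-529/85, 502/85)

A = (-529/85, 502/85)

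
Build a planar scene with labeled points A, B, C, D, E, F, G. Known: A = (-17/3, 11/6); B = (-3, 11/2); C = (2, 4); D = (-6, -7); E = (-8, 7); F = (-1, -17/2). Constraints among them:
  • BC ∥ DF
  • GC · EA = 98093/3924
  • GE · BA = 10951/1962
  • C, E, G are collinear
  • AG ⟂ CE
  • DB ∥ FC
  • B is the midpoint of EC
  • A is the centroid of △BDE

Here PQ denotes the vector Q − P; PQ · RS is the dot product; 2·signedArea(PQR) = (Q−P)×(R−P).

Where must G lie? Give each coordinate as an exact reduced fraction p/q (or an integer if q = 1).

G = (-1451/327, 1293/218)

1. G_x = -1451/327  [C, E, G are collinear ∩ AG ⟂ CE]
2. G_y = 1293/218  [C, E, G are collinear ∩ AG ⟂ CE]
   → G = (-1451/327, 1293/218)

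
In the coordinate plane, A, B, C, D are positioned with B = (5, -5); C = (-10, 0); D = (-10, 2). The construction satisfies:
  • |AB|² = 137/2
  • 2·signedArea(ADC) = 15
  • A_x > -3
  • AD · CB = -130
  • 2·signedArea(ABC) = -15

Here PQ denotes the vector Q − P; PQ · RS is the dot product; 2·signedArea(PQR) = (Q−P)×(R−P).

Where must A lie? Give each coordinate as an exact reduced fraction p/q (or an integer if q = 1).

1. A_x = -5/2  [2·signedArea(ADC) = 15 ∩ AD · CB = -130]
2. A_y = -3/2  [2·signedArea(ADC) = 15 ∩ AD · CB = -130]
   → A = (-5/2, -3/2)

A = (-5/2, -3/2)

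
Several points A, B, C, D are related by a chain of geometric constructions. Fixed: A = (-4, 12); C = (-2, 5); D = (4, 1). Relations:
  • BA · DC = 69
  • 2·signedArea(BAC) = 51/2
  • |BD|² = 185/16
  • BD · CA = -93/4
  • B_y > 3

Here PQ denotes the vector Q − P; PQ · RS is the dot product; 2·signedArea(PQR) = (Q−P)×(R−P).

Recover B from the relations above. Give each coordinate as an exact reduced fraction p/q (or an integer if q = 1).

1. B_x = 2  [BA · DC = 69 ∩ BD · CA = -93/4]
2. B_y = 15/4  [BA · DC = 69 ∩ BD · CA = -93/4]
   → B = (2, 15/4)

B = (2, 15/4)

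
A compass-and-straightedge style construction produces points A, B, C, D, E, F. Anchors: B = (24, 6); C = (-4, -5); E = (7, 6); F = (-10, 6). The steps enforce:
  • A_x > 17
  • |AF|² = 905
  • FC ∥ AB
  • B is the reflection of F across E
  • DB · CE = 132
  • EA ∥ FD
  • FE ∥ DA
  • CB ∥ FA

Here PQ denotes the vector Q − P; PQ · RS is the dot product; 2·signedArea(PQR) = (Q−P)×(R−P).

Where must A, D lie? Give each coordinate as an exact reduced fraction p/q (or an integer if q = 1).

A = (18, 17)
D = (1, 17)

1. A_x = 18  [FC ∥ AB ∩ CB ∥ FA]
2. A_y = 17  [FC ∥ AB ∩ CB ∥ FA]
   → A = (18, 17)
3. D_x = 1  [FE ∥ DA ∩ EA ∥ FD]
4. D_y = 17  [FE ∥ DA ∩ EA ∥ FD]
   → D = (1, 17)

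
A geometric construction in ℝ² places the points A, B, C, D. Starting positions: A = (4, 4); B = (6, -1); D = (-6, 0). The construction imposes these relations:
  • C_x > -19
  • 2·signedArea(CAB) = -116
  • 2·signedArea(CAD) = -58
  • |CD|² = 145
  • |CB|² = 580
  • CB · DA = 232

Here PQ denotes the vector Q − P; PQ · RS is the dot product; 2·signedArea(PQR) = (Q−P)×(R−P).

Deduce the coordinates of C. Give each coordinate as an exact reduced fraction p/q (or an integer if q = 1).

C = (-18, 1)

1. C_x = -18  [2·signedArea(CAB) = -116 ∩ 2·signedArea(CAD) = -58]
2. C_y = 1  [2·signedArea(CAB) = -116 ∩ 2·signedArea(CAD) = -58]
   → C = (-18, 1)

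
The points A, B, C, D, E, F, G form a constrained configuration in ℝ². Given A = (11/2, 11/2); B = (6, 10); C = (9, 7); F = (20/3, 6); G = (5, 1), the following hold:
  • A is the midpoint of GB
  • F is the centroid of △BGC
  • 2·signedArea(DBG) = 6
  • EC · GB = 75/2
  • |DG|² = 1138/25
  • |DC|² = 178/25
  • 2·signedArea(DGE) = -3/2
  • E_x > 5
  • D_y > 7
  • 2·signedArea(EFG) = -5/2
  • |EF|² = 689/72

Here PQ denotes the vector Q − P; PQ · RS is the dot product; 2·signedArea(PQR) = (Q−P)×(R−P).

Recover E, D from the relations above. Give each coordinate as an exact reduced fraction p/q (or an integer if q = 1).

D = (32/5, 38/5)
E = (21/4, 13/4)

1. E_x = 21/4  [EC · GB = 75/2 ∩ 2·signedArea(EFG) = -5/2]
2. E_y = 13/4  [EC · GB = 75/2 ∩ 2·signedArea(EFG) = -5/2]
   → E = (21/4, 13/4)
3. D_x = 32/5  [line 9·x + -1·y + -50 = 0 ∩ |DC|² = 178/25]
4. D_y = 38/5  [line 9·x + -1·y + -50 = 0 ∩ |DC|² = 178/25]
   → D = (32/5, 38/5)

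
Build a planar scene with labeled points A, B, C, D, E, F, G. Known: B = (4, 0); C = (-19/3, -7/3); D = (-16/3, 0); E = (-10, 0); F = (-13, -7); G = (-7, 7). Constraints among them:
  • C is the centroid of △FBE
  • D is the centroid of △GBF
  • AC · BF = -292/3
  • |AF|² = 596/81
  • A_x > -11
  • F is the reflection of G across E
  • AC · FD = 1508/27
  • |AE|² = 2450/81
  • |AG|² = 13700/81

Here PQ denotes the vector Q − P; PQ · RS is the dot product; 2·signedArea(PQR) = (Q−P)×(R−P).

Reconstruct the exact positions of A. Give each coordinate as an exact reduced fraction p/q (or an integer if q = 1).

A = (-97/9, -49/9)

1. A_x = -97/9  [AC · FD = 1508/27 ∩ AC · BF = -292/3]
2. A_y = -49/9  [AC · FD = 1508/27 ∩ AC · BF = -292/3]
   → A = (-97/9, -49/9)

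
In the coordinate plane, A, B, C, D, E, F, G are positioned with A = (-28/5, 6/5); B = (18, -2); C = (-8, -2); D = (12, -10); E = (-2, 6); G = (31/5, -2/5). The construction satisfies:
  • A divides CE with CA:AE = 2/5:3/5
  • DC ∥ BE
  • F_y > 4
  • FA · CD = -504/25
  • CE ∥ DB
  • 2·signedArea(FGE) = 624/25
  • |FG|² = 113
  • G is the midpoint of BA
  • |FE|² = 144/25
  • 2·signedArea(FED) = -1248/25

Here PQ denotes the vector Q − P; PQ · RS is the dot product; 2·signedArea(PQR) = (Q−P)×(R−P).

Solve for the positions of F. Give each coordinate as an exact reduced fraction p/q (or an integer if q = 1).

F = (-86/25, 102/25)

1. F_x = -86/25  [2·signedArea(FGE) = 624/25 ∩ 2·signedArea(FED) = -1248/25]
2. F_y = 102/25  [2·signedArea(FGE) = 624/25 ∩ 2·signedArea(FED) = -1248/25]
   → F = (-86/25, 102/25)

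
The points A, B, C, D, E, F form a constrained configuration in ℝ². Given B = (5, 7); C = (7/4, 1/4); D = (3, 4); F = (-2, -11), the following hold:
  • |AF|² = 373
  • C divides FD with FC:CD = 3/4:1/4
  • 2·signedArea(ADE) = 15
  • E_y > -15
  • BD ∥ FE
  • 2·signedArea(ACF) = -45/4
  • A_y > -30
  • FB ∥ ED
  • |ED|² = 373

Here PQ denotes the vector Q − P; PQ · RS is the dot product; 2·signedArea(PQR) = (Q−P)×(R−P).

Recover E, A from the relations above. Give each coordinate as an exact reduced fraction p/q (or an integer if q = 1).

1. E_x = -4  [FB ∥ ED ∩ BD ∥ FE]
2. E_y = -14  [FB ∥ ED ∩ BD ∥ FE]
   → E = (-4, -14)
3. A_x = -9  [2·signedArea(ACF) = -45/4 ∩ 2·signedArea(ADE) = 15]
4. A_y = -29  [2·signedArea(ACF) = -45/4 ∩ 2·signedArea(ADE) = 15]
   → A = (-9, -29)

A = (-9, -29)
E = (-4, -14)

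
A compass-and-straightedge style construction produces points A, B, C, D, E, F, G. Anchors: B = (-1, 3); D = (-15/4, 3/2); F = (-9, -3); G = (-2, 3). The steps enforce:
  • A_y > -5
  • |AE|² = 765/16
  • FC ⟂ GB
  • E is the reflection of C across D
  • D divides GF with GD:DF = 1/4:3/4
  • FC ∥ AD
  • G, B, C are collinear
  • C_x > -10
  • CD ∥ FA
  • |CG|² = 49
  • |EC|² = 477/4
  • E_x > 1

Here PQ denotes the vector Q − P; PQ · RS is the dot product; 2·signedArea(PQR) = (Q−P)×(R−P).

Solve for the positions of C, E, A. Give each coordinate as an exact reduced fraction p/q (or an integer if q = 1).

1. C_x = -9  [G, B, C are collinear ∩ FC ⟂ GB]
2. C_y = 3  [G, B, C are collinear ∩ FC ⟂ GB]
   → C = (-9, 3)
3. E_x = 3/2  [E is the reflection of C across D]
4. E_y = 0  [E is the reflection of C across D]
   → E = (3/2, 0)
5. A_x = -15/4  [FC ∥ AD ∩ CD ∥ FA]
6. A_y = -9/2  [FC ∥ AD ∩ CD ∥ FA]
   → A = (-15/4, -9/2)

A = (-15/4, -9/2)
C = (-9, 3)
E = (3/2, 0)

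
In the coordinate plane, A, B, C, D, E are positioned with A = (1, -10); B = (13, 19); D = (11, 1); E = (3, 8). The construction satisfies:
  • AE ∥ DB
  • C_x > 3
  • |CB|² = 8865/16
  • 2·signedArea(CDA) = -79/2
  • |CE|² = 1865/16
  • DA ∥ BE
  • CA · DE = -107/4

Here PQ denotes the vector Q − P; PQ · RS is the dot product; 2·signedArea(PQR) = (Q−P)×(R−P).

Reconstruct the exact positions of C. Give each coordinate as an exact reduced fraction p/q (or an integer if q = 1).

C = (4, -11/4)

1. C_x = 4  [2·signedArea(CDA) = -79/2 ∩ CA · DE = -107/4]
2. C_y = -11/4  [2·signedArea(CDA) = -79/2 ∩ CA · DE = -107/4]
   → C = (4, -11/4)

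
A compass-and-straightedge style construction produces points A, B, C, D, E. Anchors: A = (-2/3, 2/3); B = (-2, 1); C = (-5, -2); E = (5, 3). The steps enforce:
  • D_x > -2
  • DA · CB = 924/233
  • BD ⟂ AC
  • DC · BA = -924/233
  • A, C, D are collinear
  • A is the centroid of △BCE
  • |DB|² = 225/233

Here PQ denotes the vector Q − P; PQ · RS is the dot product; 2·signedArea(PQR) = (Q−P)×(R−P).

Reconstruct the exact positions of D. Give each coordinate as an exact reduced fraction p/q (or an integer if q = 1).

1. D_x = -346/233  [A, C, D are collinear ∩ BD ⟂ AC]
2. D_y = 38/233  [A, C, D are collinear ∩ BD ⟂ AC]
   → D = (-346/233, 38/233)

D = (-346/233, 38/233)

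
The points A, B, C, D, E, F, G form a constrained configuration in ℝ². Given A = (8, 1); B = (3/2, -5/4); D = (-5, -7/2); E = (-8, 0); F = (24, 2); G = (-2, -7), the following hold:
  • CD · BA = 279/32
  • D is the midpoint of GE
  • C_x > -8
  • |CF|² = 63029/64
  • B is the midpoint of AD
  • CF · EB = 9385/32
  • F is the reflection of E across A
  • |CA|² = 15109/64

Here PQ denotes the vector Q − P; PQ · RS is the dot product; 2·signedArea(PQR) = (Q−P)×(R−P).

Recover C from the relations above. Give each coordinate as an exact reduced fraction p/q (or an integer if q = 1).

C = (-29/4, -7/8)

1. C_x = -29/4  [CF · EB = 9385/32 ∩ CD · BA = 279/32]
2. C_y = -7/8  [CF · EB = 9385/32 ∩ CD · BA = 279/32]
   → C = (-29/4, -7/8)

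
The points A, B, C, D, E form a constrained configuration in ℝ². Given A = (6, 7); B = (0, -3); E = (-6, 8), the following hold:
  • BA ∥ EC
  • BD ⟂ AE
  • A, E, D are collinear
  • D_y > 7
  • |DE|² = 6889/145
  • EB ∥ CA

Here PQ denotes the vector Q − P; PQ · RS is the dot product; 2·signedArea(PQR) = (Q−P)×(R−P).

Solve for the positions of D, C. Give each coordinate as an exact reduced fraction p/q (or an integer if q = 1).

1. D_x = 126/145  [A, E, D are collinear ∩ BD ⟂ AE]
2. D_y = 1077/145  [A, E, D are collinear ∩ BD ⟂ AE]
   → D = (126/145, 1077/145)
3. C_x = 0  [EB ∥ CA ∩ BA ∥ EC]
4. C_y = 18  [EB ∥ CA ∩ BA ∥ EC]
   → C = (0, 18)

C = (0, 18)
D = (126/145, 1077/145)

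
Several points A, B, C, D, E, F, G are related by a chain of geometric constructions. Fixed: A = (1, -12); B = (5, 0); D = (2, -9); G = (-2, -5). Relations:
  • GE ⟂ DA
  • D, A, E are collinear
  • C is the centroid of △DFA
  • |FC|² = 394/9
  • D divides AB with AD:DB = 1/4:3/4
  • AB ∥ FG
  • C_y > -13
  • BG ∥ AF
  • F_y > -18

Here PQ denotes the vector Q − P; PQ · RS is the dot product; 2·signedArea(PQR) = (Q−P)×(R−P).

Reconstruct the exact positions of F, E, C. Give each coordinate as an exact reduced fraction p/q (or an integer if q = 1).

C = (-1, -38/3)
E = (14/5, -33/5)
F = (-6, -17)

1. F_x = -6  [AB ∥ FG ∩ BG ∥ AF]
2. F_y = -17  [AB ∥ FG ∩ BG ∥ AF]
   → F = (-6, -17)
3. E_x = 14/5  [D, A, E are collinear ∩ GE ⟂ DA]
4. E_y = -33/5  [D, A, E are collinear ∩ GE ⟂ DA]
   → E = (14/5, -33/5)
5. C_x = -1  [C is the centroid of △DFA]
6. C_y = -38/3  [C is the centroid of △DFA]
   → C = (-1, -38/3)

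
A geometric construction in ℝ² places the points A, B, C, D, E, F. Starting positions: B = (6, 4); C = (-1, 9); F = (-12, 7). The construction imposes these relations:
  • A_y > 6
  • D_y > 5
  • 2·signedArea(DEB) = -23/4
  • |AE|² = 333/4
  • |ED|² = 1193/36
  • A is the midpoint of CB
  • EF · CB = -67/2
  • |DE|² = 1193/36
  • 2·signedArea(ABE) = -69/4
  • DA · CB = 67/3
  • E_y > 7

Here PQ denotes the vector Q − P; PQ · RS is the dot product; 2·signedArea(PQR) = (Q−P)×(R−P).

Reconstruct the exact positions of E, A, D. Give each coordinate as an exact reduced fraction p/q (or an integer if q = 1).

1. A_x = 5/2  [A is the midpoint of CB]
2. A_y = 13/2  [A is the midpoint of CB]
   → A = (5/2, 13/2)
3. E_x = -13/2  [EF · CB = -67/2 ∩ 2·signedArea(ABE) = -69/4]
4. E_y = 8  [EF · CB = -67/2 ∩ 2·signedArea(ABE) = -69/4]
   → E = (-13/2, 8)
5. D_x = -7/6  [DA · CB = 67/3 ∩ 2·signedArea(DEB) = -23/4]
6. D_y = 35/6  [DA · CB = 67/3 ∩ 2·signedArea(DEB) = -23/4]
   → D = (-7/6, 35/6)

A = (5/2, 13/2)
D = (-7/6, 35/6)
E = (-13/2, 8)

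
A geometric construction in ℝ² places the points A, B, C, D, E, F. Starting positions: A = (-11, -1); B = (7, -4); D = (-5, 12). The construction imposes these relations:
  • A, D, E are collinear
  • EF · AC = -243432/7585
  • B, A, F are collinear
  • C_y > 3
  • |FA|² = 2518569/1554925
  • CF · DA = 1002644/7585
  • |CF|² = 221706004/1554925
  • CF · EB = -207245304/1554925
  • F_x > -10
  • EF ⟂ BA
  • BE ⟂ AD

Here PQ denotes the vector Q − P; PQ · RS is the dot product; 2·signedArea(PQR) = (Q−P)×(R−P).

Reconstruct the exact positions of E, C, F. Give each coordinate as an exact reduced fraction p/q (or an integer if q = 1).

C = (1, 4)
E = (-1841/205, 692/205)
F = (-73913/7585, -9172/7585)

1. E_x = -1841/205  [A, D, E are collinear ∩ BE ⟂ AD]
2. E_y = 692/205  [A, D, E are collinear ∩ BE ⟂ AD]
   → E = (-1841/205, 692/205)
3. F_x = -73913/7585  [B, A, F are collinear ∩ EF ⟂ BA]
4. F_y = -9172/7585  [B, A, F are collinear ∩ EF ⟂ BA]
   → F = (-73913/7585, -9172/7585)
5. C_x = 1  [CF · EB = -207245304/1554925 ∩ CF · DA = 1002644/7585]
6. C_y = 4  [CF · EB = -207245304/1554925 ∩ CF · DA = 1002644/7585]
   → C = (1, 4)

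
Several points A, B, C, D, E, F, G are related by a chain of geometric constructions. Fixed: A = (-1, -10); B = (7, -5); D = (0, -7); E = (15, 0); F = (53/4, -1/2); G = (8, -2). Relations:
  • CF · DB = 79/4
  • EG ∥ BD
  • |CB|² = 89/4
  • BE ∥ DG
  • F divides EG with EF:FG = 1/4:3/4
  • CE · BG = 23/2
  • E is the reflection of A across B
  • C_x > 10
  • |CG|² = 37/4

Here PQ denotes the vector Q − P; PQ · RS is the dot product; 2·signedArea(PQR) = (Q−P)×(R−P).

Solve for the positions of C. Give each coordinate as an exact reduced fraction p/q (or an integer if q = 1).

1. C_x = 11  [CF · DB = 79/4 ∩ CE · BG = 23/2]
2. C_y = -5/2  [CF · DB = 79/4 ∩ CE · BG = 23/2]
   → C = (11, -5/2)

C = (11, -5/2)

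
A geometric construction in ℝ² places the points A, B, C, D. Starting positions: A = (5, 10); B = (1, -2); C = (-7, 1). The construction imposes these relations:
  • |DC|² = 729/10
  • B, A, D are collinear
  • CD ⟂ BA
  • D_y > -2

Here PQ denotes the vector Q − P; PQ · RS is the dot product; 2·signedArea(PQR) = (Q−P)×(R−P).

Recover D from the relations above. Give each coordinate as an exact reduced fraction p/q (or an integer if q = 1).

1. D_x = 11/10  [B, A, D are collinear ∩ CD ⟂ BA]
2. D_y = -17/10  [B, A, D are collinear ∩ CD ⟂ BA]
   → D = (11/10, -17/10)

D = (11/10, -17/10)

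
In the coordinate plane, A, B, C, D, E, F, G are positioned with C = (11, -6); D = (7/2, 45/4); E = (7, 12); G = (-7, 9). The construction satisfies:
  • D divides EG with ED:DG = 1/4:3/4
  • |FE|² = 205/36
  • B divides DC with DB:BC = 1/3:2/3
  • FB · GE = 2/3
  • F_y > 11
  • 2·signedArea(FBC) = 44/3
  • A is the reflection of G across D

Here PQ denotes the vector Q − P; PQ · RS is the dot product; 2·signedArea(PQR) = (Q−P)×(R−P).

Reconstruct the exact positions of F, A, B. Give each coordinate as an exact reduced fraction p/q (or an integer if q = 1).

1. A_x = 14  [A is the reflection of G across D]
2. A_y = 27/2  [A is the reflection of G across D]
   → A = (14, 27/2)
3. B_x = 6  [B divides DC with DB:BC = 1/3:2/3]
4. B_y = 11/2  [B divides DC with DB:BC = 1/3:2/3]
   → B = (6, 11/2)
5. F_x = 14/3  [FB · GE = 2/3 ∩ 2·signedArea(FBC) = 44/3]
6. F_y = 23/2  [FB · GE = 2/3 ∩ 2·signedArea(FBC) = 44/3]
   → F = (14/3, 23/2)

A = (14, 27/2)
B = (6, 11/2)
F = (14/3, 23/2)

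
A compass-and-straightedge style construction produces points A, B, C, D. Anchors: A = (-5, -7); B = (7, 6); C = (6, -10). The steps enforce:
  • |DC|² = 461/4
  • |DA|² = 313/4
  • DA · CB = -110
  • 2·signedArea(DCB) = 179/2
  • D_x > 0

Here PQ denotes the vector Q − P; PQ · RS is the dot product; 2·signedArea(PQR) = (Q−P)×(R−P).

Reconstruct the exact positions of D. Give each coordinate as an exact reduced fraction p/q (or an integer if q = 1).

D = (1, -1/2)

1. D_x = 1  [2·signedArea(DCB) = 179/2 ∩ DA · CB = -110]
2. D_y = -1/2  [2·signedArea(DCB) = 179/2 ∩ DA · CB = -110]
   → D = (1, -1/2)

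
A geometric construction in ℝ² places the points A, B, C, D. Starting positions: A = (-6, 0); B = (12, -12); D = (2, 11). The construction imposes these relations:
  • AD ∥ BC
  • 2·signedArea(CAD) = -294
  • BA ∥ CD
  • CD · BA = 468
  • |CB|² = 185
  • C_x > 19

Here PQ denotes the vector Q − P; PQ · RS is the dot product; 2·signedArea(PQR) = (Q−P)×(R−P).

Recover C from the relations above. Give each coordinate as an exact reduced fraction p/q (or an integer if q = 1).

C = (20, -1)

1. C_x = 20  [BA ∥ CD ∩ AD ∥ BC]
2. C_y = -1  [BA ∥ CD ∩ AD ∥ BC]
   → C = (20, -1)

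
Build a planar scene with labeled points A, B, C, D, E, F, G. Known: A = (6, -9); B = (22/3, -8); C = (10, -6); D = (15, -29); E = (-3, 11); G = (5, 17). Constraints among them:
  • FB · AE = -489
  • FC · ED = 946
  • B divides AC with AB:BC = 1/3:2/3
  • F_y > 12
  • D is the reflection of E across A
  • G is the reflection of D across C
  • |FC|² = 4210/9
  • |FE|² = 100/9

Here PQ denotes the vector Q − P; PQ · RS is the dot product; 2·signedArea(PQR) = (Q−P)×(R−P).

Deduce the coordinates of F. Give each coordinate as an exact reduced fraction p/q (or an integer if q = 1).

F = (-1/3, 13)

1. F_x = -1/3  [line 9·x + -20·y + 263 = 0 ∩ |FE|² = 100/9]
2. F_y = 13  [line 9·x + -20·y + 263 = 0 ∩ |FE|² = 100/9]
   → F = (-1/3, 13)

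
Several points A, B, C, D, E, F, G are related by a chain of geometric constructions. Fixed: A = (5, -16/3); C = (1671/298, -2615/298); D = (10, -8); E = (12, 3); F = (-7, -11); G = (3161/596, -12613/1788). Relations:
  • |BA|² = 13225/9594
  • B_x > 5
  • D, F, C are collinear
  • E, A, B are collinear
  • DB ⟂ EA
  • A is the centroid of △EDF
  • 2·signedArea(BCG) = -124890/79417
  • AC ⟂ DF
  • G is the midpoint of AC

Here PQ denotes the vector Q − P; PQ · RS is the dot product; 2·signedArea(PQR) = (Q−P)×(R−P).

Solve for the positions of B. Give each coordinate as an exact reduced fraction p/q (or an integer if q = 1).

1. B_x = 6135/1066  [E, A, B are collinear ∩ DB ⟂ EA]
2. B_y = -4727/1066  [E, A, B are collinear ∩ DB ⟂ EA]
   → B = (6135/1066, -4727/1066)

B = (6135/1066, -4727/1066)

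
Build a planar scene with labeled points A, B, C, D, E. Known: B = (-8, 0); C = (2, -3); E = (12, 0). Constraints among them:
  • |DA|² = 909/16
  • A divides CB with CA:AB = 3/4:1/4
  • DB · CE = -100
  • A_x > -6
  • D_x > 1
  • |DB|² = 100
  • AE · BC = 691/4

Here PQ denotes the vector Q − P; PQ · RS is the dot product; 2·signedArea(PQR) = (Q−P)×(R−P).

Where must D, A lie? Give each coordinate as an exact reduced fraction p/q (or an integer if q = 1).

A = (-11/2, -3/4)
D = (2, 0)

1. D_x = 2  [line -10·x + -3·y + 20 = 0 ∩ |DB|² = 100]
2. D_y = 0  [line -10·x + -3·y + 20 = 0 ∩ |DB|² = 100]
   → D = (2, 0)
3. A_x = -11/2  [A divides CB with CA:AB = 3/4:1/4]
4. A_y = -3/4  [A divides CB with CA:AB = 3/4:1/4]
   → A = (-11/2, -3/4)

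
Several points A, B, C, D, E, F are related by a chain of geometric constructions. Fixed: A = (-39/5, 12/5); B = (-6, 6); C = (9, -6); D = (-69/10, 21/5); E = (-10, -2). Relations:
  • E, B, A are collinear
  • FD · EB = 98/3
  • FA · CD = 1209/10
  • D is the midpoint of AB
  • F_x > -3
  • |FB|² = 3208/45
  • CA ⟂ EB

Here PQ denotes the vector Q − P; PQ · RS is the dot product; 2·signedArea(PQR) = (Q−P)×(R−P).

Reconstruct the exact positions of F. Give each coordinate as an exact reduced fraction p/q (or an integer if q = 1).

1. F_x = -44/15  [FD · EB = 98/3 ∩ FA · CD = 1209/10]
2. F_y = -28/15  [FD · EB = 98/3 ∩ FA · CD = 1209/10]
   → F = (-44/15, -28/15)

F = (-44/15, -28/15)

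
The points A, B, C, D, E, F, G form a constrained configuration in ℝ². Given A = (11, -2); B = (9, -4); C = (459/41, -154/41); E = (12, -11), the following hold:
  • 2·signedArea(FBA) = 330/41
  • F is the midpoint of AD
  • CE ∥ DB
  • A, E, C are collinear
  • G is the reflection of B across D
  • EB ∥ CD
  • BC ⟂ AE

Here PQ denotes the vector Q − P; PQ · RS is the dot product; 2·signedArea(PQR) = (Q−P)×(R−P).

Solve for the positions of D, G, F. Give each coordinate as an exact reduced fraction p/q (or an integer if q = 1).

D = (336/41, 133/41)
F = (787/82, 51/82)
G = (303/41, 430/41)

1. D_x = 336/41  [CE ∥ DB ∩ EB ∥ CD]
2. D_y = 133/41  [CE ∥ DB ∩ EB ∥ CD]
   → D = (336/41, 133/41)
3. G_x = 303/41  [G is the reflection of B across D]
4. G_y = 430/41  [G is the reflection of B across D]
   → G = (303/41, 430/41)
5. F_x = 787/82  [F is the midpoint of AD]
6. F_y = 51/82  [F is the midpoint of AD]
   → F = (787/82, 51/82)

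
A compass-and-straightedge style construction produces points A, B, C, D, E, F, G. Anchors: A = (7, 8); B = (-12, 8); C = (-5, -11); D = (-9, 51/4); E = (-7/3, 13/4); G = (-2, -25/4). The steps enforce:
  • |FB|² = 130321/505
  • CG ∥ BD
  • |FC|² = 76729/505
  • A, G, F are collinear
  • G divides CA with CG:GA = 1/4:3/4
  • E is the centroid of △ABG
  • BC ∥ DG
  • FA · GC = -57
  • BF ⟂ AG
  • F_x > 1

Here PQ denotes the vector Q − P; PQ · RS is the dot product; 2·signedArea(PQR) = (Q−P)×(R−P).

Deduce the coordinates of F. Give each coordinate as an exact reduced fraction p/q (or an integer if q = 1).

1. F_x = 799/505  [A, G, F are collinear ∩ BF ⟂ AG]
2. F_y = -292/505  [A, G, F are collinear ∩ BF ⟂ AG]
   → F = (799/505, -292/505)

F = (799/505, -292/505)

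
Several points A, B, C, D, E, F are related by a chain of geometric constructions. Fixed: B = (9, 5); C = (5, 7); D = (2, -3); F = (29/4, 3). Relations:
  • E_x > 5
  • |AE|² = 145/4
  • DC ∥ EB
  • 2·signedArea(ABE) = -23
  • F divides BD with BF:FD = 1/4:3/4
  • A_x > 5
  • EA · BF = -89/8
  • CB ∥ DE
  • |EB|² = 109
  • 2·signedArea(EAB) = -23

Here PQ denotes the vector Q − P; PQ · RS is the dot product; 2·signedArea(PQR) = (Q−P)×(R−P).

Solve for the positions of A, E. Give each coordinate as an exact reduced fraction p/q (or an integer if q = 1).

1. E_x = 6  [DC ∥ EB ∩ CB ∥ DE]
2. E_y = -5  [DC ∥ EB ∩ CB ∥ DE]
   → E = (6, -5)
3. A_x = 11/2  [2·signedArea(ABE) = -23 ∩ EA · BF = -89/8]
4. A_y = 1  [2·signedArea(ABE) = -23 ∩ EA · BF = -89/8]
   → A = (11/2, 1)

A = (11/2, 1)
E = (6, -5)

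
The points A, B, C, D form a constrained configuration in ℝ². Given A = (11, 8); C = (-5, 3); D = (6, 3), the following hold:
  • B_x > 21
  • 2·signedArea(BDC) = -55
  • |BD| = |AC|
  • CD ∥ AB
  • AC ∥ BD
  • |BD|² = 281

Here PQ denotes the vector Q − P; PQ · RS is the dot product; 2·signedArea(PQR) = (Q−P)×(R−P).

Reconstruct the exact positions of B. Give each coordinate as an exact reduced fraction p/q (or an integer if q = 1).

1. B_x = 22  [AC ∥ BD ∩ CD ∥ AB]
2. B_y = 8  [AC ∥ BD ∩ CD ∥ AB]
   → B = (22, 8)

B = (22, 8)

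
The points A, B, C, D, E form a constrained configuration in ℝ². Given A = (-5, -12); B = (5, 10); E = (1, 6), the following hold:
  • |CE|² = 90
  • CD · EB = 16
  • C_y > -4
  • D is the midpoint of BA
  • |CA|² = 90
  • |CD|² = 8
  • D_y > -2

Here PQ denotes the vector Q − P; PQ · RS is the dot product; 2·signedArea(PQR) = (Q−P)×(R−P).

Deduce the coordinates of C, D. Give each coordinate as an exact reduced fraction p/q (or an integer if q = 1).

C = (-2, -3)
D = (0, -1)

1. D_x = 0  [D is the midpoint of BA]
2. D_y = -1  [D is the midpoint of BA]
   → D = (0, -1)
3. C_x = -2  [line -4·x + -4·y + -20 = 0 ∩ |CA|² = 90]
4. C_y = -3  [line -4·x + -4·y + -20 = 0 ∩ |CA|² = 90]
   → C = (-2, -3)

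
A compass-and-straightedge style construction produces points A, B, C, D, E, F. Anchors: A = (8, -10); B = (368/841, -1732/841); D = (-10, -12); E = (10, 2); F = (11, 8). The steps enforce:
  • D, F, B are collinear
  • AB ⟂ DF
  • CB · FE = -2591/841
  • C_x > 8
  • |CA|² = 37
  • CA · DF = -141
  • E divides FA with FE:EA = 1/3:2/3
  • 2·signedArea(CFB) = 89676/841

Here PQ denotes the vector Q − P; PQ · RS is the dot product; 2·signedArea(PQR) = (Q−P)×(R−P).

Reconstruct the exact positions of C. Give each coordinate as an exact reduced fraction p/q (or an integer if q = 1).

1. C_x = 9  [CA · DF = -141 ∩ CB · FE = -2591/841]
2. C_y = -4  [CA · DF = -141 ∩ CB · FE = -2591/841]
   → C = (9, -4)

C = (9, -4)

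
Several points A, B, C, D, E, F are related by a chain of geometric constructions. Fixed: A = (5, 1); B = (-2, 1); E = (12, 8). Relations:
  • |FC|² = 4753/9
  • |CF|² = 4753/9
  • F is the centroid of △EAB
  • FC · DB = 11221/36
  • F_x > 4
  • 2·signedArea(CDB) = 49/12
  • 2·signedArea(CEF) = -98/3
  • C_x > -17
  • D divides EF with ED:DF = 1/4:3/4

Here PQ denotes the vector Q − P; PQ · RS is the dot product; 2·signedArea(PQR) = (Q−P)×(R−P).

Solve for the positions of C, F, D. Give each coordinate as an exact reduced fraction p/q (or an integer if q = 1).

C = (-16, -6)
D = (41/4, 41/6)
F = (5, 10/3)

1. F_x = 5  [F is the centroid of △EAB]
2. F_y = 10/3  [F is the centroid of △EAB]
   → F = (5, 10/3)
3. D_x = 41/4  [D divides EF with ED:DF = 1/4:3/4]
4. D_y = 41/6  [D divides EF with ED:DF = 1/4:3/4]
   → D = (41/4, 41/6)
5. C_x = -16  [2·signedArea(CEF) = -98/3 ∩ FC · DB = 11221/36]
6. C_y = -6  [2·signedArea(CEF) = -98/3 ∩ FC · DB = 11221/36]
   → C = (-16, -6)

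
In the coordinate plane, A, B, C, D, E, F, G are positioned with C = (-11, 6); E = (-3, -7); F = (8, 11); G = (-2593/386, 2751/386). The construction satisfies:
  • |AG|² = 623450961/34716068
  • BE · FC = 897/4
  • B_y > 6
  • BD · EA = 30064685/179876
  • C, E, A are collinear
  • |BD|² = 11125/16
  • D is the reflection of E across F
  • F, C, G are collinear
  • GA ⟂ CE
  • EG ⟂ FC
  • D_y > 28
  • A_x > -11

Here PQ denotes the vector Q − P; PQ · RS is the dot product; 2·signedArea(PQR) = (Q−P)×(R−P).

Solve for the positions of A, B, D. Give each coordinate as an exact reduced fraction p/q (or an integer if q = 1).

1. A_x = -464383/44969  [C, E, A are collinear ∩ GA ⟂ CE]
2. A_y = 441231/89938  [C, E, A are collinear ∩ GA ⟂ CE]
   → A = (-464383/44969, 441231/89938)
3. D_x = 19  [D is the reflection of E across F]
4. D_y = 29  [D is the reflection of E across F]
   → D = (19, 29)
5. B_x = 21/4  [BE · FC = 897/4 ∩ BD · EA = 30064685/179876]
6. B_y = 13/2  [BE · FC = 897/4 ∩ BD · EA = 30064685/179876]
   → B = (21/4, 13/2)

A = (-464383/44969, 441231/89938)
B = (21/4, 13/2)
D = (19, 29)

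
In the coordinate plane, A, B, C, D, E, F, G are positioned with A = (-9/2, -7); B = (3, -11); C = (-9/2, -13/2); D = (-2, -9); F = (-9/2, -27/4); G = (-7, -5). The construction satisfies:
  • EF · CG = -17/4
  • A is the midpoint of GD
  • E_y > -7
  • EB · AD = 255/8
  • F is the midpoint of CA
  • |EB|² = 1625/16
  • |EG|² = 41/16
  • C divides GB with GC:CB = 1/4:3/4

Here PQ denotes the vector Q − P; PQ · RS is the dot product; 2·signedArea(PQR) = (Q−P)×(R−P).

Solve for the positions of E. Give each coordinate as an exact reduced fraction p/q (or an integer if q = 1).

1. E_x = -23/4  [EB · AD = 255/8 ∩ EF · CG = -17/4]
2. E_y = -6  [EB · AD = 255/8 ∩ EF · CG = -17/4]
   → E = (-23/4, -6)

E = (-23/4, -6)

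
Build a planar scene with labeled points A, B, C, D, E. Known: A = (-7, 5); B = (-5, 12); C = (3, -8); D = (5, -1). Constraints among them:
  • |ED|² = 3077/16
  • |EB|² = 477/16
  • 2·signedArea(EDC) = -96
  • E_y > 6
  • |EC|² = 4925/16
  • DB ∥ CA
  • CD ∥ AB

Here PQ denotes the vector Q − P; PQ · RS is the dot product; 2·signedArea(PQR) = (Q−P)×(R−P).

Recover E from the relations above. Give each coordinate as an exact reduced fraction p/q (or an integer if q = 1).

E = (-13/2, 27/4)

1. E_x = -13/2  [line 7·x + -2·y + 59 = 0 ∩ |EC|² = 4925/16]
2. E_y = 27/4  [line 7·x + -2·y + 59 = 0 ∩ |EC|² = 4925/16]
   → E = (-13/2, 27/4)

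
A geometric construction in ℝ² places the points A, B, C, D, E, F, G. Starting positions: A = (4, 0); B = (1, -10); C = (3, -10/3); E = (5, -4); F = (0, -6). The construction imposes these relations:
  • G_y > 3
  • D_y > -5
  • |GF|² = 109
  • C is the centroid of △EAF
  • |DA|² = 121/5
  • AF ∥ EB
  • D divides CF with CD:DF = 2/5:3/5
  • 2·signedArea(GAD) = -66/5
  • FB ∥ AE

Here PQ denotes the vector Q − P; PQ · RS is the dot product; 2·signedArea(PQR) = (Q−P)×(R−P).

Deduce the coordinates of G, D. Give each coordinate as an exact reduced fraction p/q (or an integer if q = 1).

1. D_x = 9/5  [D divides CF with CD:DF = 2/5:3/5]
2. D_y = -22/5  [D divides CF with CD:DF = 2/5:3/5]
   → D = (9/5, -22/5)
3. G_x = 3  [line 22/5·x + -11/5·y + -22/5 = 0 ∩ |GF|² = 109]
4. G_y = 4  [line 22/5·x + -11/5·y + -22/5 = 0 ∩ |GF|² = 109]
   → G = (3, 4)

D = (9/5, -22/5)
G = (3, 4)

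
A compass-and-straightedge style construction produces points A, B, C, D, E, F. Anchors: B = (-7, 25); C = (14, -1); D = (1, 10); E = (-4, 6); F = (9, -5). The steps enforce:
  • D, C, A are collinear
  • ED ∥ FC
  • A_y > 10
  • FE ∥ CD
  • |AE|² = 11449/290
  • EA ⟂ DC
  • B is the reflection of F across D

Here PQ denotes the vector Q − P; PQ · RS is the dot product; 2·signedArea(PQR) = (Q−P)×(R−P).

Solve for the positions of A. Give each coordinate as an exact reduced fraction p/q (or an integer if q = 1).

A = (17/290, 3131/290)

1. A_x = 17/290  [D, C, A are collinear ∩ EA ⟂ DC]
2. A_y = 3131/290  [D, C, A are collinear ∩ EA ⟂ DC]
   → A = (17/290, 3131/290)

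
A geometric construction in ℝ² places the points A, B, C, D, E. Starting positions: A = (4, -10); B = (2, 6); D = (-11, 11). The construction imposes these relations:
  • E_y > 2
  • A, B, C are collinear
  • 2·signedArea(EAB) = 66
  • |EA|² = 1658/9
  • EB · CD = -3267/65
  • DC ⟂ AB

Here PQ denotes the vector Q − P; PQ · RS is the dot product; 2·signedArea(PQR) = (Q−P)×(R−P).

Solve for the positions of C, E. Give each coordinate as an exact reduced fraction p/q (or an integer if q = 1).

C = (77/65, 814/65)
E = (-5/3, 7/3)

1. C_x = 77/65  [A, B, C are collinear ∩ DC ⟂ AB]
2. C_y = 814/65  [A, B, C are collinear ∩ DC ⟂ AB]
   → C = (77/65, 814/65)
3. E_x = -5/3  [line -16·x + -2·y + -22 = 0 ∩ |EA|² = 1658/9]
4. E_y = 7/3  [line -16·x + -2·y + -22 = 0 ∩ |EA|² = 1658/9]
   → E = (-5/3, 7/3)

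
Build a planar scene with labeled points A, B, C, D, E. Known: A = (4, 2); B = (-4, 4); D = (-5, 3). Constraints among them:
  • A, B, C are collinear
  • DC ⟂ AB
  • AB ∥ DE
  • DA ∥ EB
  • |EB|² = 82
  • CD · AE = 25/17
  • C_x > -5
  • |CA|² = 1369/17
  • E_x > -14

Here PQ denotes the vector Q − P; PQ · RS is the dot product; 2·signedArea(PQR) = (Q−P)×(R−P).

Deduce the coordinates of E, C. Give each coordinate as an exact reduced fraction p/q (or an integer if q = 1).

1. E_x = -13  [DA ∥ EB ∩ AB ∥ DE]
2. E_y = 5  [DA ∥ EB ∩ AB ∥ DE]
   → E = (-13, 5)
3. C_x = -80/17  [A, B, C are collinear ∩ DC ⟂ AB]
4. C_y = 71/17  [A, B, C are collinear ∩ DC ⟂ AB]
   → C = (-80/17, 71/17)

C = (-80/17, 71/17)
E = (-13, 5)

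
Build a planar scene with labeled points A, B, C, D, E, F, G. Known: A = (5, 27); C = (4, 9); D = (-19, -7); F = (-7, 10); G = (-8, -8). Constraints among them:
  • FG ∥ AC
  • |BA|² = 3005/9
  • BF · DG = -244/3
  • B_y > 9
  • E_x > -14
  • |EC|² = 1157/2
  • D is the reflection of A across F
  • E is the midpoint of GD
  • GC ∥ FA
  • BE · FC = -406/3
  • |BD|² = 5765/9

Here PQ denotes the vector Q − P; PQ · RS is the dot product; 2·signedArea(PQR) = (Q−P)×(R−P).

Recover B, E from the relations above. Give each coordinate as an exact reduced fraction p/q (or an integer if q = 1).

B = (1/3, 28/3)
E = (-27/2, -15/2)

1. B_x = 1/3  [line -11·x + 1·y + -17/3 = 0 ∩ |BD|² = 5765/9]
2. B_y = 28/3  [line -11·x + 1·y + -17/3 = 0 ∩ |BD|² = 5765/9]
   → B = (1/3, 28/3)
3. E_x = -27/2  [E is the midpoint of GD]
4. E_y = -15/2  [E is the midpoint of GD]
   → E = (-27/2, -15/2)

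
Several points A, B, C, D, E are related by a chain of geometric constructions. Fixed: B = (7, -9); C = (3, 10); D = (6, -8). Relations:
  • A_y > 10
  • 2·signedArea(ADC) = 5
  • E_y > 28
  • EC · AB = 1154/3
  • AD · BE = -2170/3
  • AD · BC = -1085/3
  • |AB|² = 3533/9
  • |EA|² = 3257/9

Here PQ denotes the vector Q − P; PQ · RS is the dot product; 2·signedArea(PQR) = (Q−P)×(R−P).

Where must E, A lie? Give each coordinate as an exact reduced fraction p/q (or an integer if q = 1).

A = (8/3, 31/3)
E = (-1, 29)

1. A_x = 8/3  [2·signedArea(ADC) = 5 ∩ AD · BC = -1085/3]
2. A_y = 31/3  [2·signedArea(ADC) = 5 ∩ AD · BC = -1085/3]
   → A = (8/3, 31/3)
3. E_x = -1  [EC · AB = 1154/3 ∩ AD · BE = -2170/3]
4. E_y = 29  [EC · AB = 1154/3 ∩ AD · BE = -2170/3]
   → E = (-1, 29)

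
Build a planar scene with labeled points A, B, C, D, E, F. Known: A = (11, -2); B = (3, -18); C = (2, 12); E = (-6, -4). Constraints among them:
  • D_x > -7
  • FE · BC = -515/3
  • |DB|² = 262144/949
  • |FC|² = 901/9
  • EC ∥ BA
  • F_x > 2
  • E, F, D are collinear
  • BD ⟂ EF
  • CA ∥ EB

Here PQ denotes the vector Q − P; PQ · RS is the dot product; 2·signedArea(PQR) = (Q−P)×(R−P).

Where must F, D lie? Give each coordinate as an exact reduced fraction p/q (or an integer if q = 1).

1. F_x = 7/3  [line 1·x + -30·y + 173/3 = 0 ∩ |FC|² = 901/9]
2. F_y = 2  [line 1·x + -30·y + 173/3 = 0 ∩ |FC|² = 901/9]
   → F = (7/3, 2)
3. D_x = -6369/949  [E, F, D are collinear ∩ BD ⟂ EF]
4. D_y = -4282/949  [E, F, D are collinear ∩ BD ⟂ EF]
   → D = (-6369/949, -4282/949)

D = (-6369/949, -4282/949)
F = (7/3, 2)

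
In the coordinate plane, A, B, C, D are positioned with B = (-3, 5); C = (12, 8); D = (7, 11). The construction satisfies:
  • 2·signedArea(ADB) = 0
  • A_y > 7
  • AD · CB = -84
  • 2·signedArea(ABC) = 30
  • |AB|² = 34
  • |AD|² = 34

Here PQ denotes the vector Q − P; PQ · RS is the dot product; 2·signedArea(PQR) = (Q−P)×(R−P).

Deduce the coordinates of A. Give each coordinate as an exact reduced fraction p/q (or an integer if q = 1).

1. A_x = 2  [2·signedArea(ADB) = 0 ∩ 2·signedArea(ABC) = 30]
2. A_y = 8  [2·signedArea(ADB) = 0 ∩ 2·signedArea(ABC) = 30]
   → A = (2, 8)

A = (2, 8)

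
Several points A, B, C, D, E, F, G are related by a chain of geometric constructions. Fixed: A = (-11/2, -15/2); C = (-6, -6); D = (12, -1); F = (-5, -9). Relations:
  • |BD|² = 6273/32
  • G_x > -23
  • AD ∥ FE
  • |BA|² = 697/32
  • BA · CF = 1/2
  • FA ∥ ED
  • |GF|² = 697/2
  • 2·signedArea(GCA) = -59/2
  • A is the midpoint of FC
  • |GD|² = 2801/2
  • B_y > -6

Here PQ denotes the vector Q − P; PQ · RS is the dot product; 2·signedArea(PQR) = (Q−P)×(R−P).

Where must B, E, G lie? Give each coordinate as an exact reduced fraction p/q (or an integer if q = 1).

1. B_x = -9/8  [line -1·x + 3·y + 33/2 = 0 ∩ |BA|² = 697/32]
2. B_y = -47/8  [line -1·x + 3·y + 33/2 = 0 ∩ |BA|² = 697/32]
   → B = (-9/8, -47/8)
3. E_x = 25/2  [FA ∥ ED ∩ AD ∥ FE]
4. E_y = -5/2  [FA ∥ ED ∩ AD ∥ FE]
   → E = (25/2, -5/2)
5. G_x = -45/2  [line 3/2·x + 1/2·y + 83/2 = 0 ∩ |GD|² = 2801/2]
6. G_y = -31/2  [line 3/2·x + 1/2·y + 83/2 = 0 ∩ |GD|² = 2801/2]
   → G = (-45/2, -31/2)

B = (-9/8, -47/8)
E = (25/2, -5/2)
G = (-45/2, -31/2)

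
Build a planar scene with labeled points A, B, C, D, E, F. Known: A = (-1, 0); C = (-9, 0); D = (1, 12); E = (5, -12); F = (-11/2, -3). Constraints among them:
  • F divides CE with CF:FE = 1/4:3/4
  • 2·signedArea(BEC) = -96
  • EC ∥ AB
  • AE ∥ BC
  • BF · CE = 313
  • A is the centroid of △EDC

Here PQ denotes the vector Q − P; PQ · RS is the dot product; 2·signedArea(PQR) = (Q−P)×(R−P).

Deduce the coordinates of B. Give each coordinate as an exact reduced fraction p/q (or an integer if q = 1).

B = (-15, 12)

1. B_x = -15  [AE ∥ BC ∩ EC ∥ AB]
2. B_y = 12  [AE ∥ BC ∩ EC ∥ AB]
   → B = (-15, 12)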